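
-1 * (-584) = 584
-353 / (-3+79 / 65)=22945 / 116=197.80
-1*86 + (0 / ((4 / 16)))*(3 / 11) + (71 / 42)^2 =-146663 / 1764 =-83.14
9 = 9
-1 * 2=-2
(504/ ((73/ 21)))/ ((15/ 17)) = 59976/ 365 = 164.32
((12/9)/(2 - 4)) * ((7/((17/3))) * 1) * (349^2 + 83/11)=-18758516/187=-100312.92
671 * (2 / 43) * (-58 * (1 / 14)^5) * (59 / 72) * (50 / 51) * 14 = -28702025 / 758216592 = -0.04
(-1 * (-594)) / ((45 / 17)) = 1122 / 5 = 224.40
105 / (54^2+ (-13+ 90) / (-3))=315 / 8671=0.04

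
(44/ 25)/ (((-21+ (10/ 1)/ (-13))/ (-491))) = 280852/ 7075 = 39.70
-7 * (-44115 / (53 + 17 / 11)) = 226457 / 40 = 5661.42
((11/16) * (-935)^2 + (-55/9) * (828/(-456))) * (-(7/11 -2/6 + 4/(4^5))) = -129213714785/700416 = -184481.39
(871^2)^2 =575536166881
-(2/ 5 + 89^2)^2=-62748577.96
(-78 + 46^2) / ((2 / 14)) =14266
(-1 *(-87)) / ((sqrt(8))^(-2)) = 696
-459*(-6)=2754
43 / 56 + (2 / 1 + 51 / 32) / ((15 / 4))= 145 / 84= 1.73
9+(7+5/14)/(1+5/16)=14.61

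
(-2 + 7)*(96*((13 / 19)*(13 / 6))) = 13520 / 19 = 711.58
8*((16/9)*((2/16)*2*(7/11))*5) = 1120/99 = 11.31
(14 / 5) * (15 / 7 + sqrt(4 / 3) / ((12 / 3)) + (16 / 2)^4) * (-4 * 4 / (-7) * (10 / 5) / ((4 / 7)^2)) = 98 * sqrt(3) / 15 + 803236 / 5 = 160658.52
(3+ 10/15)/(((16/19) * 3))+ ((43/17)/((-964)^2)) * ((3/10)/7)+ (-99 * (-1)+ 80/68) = 1011477712111/9952760160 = 101.63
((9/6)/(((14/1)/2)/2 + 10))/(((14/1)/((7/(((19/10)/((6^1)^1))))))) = 0.18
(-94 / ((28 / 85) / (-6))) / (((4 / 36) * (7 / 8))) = 862920 / 49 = 17610.61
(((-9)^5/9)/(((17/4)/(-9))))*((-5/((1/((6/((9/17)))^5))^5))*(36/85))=-6723861429727407888969546000000.00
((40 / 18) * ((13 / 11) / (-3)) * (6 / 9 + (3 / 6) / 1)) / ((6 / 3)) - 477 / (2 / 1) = -425917 / 1782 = -239.01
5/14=0.36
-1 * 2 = -2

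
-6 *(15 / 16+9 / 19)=-1287 / 152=-8.47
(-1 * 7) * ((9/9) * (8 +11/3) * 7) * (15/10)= -1715/2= -857.50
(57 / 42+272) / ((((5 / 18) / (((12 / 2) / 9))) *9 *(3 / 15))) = 7654 / 21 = 364.48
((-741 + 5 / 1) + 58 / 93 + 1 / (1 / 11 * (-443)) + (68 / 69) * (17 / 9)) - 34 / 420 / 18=-875812862023 / 1193947020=-733.54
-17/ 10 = -1.70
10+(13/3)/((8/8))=43/3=14.33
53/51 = 1.04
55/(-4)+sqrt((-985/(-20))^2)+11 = 93/2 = 46.50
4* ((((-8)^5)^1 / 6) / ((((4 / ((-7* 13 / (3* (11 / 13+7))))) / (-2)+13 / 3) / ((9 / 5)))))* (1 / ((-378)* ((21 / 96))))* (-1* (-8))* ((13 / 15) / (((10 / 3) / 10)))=18429771776 / 9037875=2039.17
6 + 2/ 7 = 44/ 7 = 6.29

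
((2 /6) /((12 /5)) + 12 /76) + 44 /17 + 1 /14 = 2.96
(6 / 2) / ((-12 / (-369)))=369 / 4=92.25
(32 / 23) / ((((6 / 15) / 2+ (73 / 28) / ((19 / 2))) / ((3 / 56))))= 2280 / 14513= 0.16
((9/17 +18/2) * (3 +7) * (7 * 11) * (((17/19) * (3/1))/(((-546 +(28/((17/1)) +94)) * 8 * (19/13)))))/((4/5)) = -3132675/670016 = -4.68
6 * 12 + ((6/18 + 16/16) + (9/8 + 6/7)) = 12653/168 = 75.32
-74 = -74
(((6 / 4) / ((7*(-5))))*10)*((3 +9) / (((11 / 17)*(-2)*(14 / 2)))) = 306 / 539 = 0.57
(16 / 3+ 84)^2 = 71824 / 9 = 7980.44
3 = 3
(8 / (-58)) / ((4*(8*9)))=-0.00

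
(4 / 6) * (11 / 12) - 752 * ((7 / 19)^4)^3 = 24159108446175035 / 39839668543190898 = 0.61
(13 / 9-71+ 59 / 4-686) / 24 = -26669 / 864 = -30.87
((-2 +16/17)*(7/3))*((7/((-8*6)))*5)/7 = 0.26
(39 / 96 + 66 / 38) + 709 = 432375 / 608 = 711.14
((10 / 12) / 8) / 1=5 / 48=0.10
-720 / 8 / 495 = -2 / 11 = -0.18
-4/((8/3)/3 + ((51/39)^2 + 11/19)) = -57798/45919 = -1.26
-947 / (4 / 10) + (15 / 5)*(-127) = -5497 / 2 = -2748.50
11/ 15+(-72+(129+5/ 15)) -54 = 61/ 15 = 4.07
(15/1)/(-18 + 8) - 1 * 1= -5/2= -2.50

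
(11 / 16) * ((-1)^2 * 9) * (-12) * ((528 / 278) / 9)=-2178 / 139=-15.67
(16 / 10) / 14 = 4 / 35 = 0.11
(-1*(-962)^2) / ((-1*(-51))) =-925444 / 51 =-18145.96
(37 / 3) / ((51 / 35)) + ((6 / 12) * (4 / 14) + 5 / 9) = 9.16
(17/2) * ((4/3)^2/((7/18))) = 272/7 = 38.86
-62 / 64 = -0.97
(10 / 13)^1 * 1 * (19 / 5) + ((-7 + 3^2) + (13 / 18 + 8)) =3193 / 234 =13.65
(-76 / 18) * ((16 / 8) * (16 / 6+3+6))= -2660 / 27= -98.52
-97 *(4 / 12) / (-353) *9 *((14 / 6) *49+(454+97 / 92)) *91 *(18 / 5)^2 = 112360922037 / 202975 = 553570.25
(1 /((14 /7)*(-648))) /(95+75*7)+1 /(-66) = -133931 /8838720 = -0.02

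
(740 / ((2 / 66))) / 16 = 6105 / 4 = 1526.25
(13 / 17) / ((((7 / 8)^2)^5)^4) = 17279963945203906347749491783644479488 / 108235697935453475757604397366808017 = 159.65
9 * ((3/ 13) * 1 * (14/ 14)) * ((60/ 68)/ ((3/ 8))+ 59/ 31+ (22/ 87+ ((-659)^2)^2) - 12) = 77824087216482924/ 198679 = 391707665211.13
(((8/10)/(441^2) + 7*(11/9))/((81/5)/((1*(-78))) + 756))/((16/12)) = 108153097/12738894462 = 0.01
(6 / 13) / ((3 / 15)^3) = 750 / 13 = 57.69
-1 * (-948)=948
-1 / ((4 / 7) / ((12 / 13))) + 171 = 2202 / 13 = 169.38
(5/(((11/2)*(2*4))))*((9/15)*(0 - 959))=-2877/44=-65.39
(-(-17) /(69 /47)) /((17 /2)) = 94 /69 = 1.36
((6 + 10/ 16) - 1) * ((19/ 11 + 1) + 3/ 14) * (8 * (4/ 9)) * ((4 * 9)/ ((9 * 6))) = 3020/ 77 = 39.22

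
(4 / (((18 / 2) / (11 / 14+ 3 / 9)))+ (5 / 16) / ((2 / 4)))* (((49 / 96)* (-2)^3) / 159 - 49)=-22677011 / 412128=-55.02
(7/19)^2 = 49/361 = 0.14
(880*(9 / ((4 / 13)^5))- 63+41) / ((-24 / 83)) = -15254456041 / 1536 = -9931286.49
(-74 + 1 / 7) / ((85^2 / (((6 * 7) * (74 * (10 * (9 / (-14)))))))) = 2065932 / 10115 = 204.24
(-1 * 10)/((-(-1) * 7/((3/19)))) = -30/133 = -0.23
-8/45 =-0.18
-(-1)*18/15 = 6/5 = 1.20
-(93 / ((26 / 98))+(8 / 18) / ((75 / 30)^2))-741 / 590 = -121446379 / 345150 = -351.87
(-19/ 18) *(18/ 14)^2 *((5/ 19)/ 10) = -9/ 196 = -0.05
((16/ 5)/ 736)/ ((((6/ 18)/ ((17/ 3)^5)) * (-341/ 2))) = -1419857/ 3176415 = -0.45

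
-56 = -56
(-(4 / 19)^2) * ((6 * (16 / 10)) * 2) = -1536 / 1805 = -0.85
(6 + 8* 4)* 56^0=38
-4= -4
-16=-16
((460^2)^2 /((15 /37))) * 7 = 2319322208000 /3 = 773107402666.67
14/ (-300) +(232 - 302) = -10507/ 150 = -70.05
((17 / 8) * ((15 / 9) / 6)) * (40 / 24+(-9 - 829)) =-213265 / 432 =-493.67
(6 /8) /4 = 3 /16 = 0.19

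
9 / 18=1 / 2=0.50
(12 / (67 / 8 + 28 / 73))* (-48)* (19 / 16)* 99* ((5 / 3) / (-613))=399456 / 19003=21.02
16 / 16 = 1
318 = 318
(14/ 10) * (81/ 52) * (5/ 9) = 63/ 52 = 1.21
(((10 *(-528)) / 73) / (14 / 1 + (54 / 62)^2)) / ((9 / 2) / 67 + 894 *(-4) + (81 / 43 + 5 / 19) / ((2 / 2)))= 555500130240 / 405085180952101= 0.00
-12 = -12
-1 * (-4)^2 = -16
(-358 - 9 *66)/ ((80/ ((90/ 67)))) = -1071/ 67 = -15.99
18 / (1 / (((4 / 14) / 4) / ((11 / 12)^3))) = 1.67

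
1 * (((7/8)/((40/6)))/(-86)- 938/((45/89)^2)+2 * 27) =-20146156601/5572800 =-3615.09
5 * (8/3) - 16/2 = 16/3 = 5.33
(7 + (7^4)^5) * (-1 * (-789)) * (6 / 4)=94434147163223811468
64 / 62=32 / 31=1.03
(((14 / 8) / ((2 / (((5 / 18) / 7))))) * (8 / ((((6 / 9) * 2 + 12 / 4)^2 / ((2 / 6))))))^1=5 / 1014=0.00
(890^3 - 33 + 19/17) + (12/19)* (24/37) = 8425084142870/11951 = 704968968.53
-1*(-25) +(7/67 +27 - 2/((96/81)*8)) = 445039/8576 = 51.89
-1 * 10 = -10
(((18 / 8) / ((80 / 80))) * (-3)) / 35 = -27 / 140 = -0.19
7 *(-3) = -21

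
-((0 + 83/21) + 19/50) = -4549/1050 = -4.33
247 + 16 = 263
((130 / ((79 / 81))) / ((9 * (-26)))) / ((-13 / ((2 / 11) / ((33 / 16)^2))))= 0.00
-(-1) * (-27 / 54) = -1 / 2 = -0.50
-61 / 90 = -0.68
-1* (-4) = 4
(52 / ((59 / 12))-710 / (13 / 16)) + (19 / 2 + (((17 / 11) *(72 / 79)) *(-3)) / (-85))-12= -5770224051 / 6665230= -865.72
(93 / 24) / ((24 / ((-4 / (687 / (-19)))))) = 589 / 32976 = 0.02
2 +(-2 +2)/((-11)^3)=2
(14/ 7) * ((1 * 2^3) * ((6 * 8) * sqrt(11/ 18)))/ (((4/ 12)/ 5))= 1920 * sqrt(22)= 9005.60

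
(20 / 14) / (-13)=-10 / 91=-0.11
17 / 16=1.06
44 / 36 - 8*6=-46.78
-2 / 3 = -0.67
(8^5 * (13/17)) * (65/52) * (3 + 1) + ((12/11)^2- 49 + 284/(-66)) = 772839371/6171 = 125237.30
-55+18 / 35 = -1907 / 35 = -54.49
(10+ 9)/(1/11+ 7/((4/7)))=836/543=1.54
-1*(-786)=786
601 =601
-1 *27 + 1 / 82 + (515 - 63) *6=220171 / 82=2685.01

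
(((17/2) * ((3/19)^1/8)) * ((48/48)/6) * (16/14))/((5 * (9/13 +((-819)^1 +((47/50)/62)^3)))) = -329190550000/42149915334490033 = -0.00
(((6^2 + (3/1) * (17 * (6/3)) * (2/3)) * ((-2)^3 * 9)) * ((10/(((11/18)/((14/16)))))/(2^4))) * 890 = -5963809.09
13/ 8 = 1.62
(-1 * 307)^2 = 94249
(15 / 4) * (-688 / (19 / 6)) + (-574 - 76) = -27830 / 19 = -1464.74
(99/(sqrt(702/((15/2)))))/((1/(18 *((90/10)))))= 1657.72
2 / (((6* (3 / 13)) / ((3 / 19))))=13 / 57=0.23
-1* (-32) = 32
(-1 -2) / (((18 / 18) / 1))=-3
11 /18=0.61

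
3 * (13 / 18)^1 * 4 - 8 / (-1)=50 / 3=16.67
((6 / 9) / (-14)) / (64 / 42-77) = 1 / 1585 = 0.00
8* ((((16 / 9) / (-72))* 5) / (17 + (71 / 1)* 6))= -80 / 35883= -0.00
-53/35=-1.51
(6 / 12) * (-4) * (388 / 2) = -388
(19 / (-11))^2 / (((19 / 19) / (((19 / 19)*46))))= 16606 / 121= 137.24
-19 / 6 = -3.17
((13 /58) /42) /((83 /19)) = 247 /202188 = 0.00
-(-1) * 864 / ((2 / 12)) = 5184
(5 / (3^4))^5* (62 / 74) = 0.00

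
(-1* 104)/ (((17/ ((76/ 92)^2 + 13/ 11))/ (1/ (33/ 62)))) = -21.43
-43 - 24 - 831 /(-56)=-2921 /56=-52.16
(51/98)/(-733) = -51/71834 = -0.00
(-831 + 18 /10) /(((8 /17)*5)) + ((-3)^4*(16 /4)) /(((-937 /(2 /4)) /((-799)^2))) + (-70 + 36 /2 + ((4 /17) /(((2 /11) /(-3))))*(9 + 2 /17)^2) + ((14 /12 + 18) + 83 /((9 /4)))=-460076925080039 /4143132900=-111045.66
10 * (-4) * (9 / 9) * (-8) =320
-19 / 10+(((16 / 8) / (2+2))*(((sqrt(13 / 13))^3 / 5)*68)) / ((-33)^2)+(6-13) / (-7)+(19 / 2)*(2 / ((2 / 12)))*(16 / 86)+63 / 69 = 228636373 / 10770210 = 21.23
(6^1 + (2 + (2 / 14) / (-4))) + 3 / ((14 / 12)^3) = 13519 / 1372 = 9.85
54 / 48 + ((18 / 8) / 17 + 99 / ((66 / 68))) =14043 / 136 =103.26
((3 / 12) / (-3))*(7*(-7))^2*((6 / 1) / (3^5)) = -2401 / 486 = -4.94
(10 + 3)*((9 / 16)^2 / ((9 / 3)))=351 / 256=1.37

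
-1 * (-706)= 706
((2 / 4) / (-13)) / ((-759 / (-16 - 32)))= -8 / 3289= -0.00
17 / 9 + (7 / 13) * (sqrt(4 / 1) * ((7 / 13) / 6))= 3020 / 1521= 1.99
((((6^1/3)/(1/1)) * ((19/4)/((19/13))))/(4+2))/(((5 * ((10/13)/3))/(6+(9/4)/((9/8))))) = 169/25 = 6.76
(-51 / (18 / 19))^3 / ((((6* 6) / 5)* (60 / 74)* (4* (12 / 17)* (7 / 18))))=-21196209943 / 870912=-24337.95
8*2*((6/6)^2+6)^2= 784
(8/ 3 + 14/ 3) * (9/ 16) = 33/ 8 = 4.12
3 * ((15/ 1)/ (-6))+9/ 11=-147/ 22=-6.68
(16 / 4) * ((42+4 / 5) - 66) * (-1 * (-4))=-1856 / 5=-371.20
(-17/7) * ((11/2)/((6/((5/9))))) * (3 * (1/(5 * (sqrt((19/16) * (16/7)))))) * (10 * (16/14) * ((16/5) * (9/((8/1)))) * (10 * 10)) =-149600 * sqrt(133)/931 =-1853.14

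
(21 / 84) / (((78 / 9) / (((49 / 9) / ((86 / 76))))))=931 / 6708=0.14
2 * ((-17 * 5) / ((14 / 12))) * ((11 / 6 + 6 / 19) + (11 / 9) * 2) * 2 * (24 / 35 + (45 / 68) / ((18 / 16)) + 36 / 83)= -529954856 / 231819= -2286.07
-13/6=-2.17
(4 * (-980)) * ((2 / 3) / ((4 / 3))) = -1960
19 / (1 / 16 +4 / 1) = 4.68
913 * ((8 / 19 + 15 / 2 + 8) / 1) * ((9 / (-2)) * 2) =-4971285 / 38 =-130823.29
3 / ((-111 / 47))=-47 / 37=-1.27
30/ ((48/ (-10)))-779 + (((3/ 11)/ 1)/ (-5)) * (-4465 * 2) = -13119/ 44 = -298.16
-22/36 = -0.61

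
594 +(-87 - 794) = -287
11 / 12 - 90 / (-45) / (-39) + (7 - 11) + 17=721 / 52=13.87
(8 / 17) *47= 376 / 17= 22.12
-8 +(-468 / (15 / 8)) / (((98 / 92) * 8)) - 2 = -9626 / 245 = -39.29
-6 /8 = -3 /4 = -0.75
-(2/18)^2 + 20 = 1619/81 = 19.99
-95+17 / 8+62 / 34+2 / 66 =-408503 / 4488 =-91.02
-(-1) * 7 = 7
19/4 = 4.75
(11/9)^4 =14641/6561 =2.23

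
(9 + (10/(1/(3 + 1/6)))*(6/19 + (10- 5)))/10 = 266/15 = 17.73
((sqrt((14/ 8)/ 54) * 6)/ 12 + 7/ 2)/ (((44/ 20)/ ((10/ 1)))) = 25 * sqrt(42)/ 396 + 175/ 11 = 16.32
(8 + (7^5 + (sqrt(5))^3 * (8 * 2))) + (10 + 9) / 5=80 * sqrt(5) + 84094 / 5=16997.69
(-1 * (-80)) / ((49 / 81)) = 6480 / 49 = 132.24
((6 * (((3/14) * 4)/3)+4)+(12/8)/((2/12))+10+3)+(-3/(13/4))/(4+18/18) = 12526/455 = 27.53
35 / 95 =7 / 19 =0.37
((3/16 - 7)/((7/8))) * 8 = -436/7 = -62.29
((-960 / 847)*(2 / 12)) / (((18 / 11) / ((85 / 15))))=-1360 / 2079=-0.65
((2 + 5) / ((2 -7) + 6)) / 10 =0.70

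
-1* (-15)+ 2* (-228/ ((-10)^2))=261/ 25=10.44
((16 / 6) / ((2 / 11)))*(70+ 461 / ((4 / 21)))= 109571 / 3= 36523.67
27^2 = 729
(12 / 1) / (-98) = -0.12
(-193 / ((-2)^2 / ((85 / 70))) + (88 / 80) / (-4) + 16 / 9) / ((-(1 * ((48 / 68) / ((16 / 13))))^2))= 6396148 / 36855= 173.55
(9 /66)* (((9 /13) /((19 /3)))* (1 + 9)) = 405 /2717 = 0.15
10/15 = 2/3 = 0.67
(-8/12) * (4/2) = -4/3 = -1.33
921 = 921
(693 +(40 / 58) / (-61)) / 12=1225897 / 21228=57.75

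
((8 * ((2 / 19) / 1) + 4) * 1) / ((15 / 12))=368 / 95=3.87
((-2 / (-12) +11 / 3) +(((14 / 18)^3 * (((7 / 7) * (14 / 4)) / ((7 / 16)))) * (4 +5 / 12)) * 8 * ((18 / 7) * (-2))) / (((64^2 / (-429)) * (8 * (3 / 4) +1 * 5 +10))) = 47269079 / 13934592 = 3.39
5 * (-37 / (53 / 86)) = -15910 / 53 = -300.19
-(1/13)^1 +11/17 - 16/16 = -95/221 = -0.43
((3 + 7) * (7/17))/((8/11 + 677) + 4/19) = 14630/2408713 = 0.01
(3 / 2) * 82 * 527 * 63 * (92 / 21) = 17890596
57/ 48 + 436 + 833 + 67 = 21395/ 16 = 1337.19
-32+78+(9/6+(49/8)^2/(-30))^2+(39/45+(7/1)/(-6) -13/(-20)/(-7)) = 45.67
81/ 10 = 8.10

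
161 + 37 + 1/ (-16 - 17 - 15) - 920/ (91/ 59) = -1740667/ 4368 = -398.50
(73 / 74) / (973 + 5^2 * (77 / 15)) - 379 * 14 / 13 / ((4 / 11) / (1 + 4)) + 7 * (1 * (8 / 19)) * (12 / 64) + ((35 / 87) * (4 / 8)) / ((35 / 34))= -29481976511717 / 5253974544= -5611.37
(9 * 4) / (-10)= -18 / 5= -3.60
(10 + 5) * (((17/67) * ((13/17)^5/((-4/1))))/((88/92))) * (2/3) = -42698695/246219908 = -0.17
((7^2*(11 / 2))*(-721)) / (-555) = 388619 / 1110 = 350.11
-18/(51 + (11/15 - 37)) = -270/221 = -1.22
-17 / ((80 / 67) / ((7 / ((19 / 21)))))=-167433 / 1520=-110.15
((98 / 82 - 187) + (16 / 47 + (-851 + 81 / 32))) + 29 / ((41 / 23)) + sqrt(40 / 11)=-62753289 / 61664 + 2* sqrt(110) / 11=-1015.76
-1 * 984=-984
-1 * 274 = -274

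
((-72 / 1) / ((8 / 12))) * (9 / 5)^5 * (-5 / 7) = 6377292 / 4375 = 1457.67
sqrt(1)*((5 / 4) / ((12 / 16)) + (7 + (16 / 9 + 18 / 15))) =524 / 45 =11.64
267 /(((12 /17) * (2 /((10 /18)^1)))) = 7565 /72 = 105.07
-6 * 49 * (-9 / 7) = 378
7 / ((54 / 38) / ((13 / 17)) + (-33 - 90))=-1729 / 29922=-0.06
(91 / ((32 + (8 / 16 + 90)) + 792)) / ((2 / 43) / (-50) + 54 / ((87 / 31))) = 5673850 / 1097072609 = 0.01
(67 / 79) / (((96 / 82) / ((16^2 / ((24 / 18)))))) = 10988 / 79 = 139.09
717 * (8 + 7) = 10755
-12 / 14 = -6 / 7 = -0.86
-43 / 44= -0.98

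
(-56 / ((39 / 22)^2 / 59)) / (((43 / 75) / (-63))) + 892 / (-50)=20985418918 / 181675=115510.77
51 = 51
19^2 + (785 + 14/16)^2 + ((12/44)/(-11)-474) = 4781815385/7744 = 617486.49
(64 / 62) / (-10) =-0.10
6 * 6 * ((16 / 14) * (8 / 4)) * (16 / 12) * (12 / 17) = 9216 / 119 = 77.45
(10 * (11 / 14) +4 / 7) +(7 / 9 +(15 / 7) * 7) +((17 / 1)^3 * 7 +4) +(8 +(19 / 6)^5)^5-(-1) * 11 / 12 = 737596387922087608649822156278885 / 199012016209507909632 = 3706290715358.57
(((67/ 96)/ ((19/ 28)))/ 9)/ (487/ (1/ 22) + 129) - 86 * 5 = -2733551213/ 6357096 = -430.00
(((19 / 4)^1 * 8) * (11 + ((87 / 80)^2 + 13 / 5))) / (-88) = -1797571 / 281600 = -6.38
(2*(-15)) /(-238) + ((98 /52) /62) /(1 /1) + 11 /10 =1205109 /959140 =1.26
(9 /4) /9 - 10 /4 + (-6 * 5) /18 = -47 /12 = -3.92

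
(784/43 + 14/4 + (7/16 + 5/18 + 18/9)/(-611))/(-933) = -82204235/3529830096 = -0.02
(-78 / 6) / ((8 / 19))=-247 / 8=-30.88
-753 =-753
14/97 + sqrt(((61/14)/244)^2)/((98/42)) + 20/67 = 1147673/2547608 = 0.45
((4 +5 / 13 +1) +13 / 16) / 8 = 1289 / 1664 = 0.77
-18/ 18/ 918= -1/ 918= -0.00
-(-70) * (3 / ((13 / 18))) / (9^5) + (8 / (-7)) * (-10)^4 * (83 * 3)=-566345519020 / 199017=-2845714.28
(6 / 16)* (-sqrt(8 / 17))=-3* sqrt(34) / 68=-0.26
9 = 9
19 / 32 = 0.59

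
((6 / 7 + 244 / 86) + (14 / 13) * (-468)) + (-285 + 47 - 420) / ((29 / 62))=-16646764 / 8729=-1907.06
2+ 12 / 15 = 14 / 5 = 2.80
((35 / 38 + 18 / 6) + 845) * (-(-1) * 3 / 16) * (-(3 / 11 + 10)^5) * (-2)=1783053493471161 / 48959504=36418945.21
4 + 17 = 21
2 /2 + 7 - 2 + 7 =13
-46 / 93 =-0.49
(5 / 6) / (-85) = -1 / 102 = -0.01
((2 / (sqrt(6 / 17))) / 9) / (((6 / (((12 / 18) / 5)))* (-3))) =-sqrt(102) / 3645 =-0.00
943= 943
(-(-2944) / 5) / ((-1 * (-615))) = 0.96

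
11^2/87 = 121/87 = 1.39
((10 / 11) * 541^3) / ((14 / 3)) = 2375106315 / 77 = 30845536.56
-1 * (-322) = 322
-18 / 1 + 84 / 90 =-256 / 15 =-17.07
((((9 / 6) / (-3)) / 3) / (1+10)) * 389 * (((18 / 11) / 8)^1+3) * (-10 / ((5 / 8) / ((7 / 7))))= 36566 / 121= 302.20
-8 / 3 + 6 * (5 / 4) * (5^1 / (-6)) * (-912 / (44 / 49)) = 209387 / 33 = 6345.06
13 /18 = 0.72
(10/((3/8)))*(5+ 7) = 320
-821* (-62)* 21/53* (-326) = -348475092/53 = -6575001.74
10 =10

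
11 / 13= 0.85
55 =55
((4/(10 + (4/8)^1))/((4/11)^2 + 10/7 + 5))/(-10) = -484/83355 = -0.01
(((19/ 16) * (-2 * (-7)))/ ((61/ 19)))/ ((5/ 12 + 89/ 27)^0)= 5.18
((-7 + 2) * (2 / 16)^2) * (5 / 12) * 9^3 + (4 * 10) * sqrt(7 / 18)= 1.21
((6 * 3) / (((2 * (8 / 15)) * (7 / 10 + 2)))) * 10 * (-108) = -6750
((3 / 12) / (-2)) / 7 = -1 / 56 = -0.02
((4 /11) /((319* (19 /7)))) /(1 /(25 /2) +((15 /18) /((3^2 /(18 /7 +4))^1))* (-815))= -132300 /156193285237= -0.00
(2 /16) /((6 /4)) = 1 /12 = 0.08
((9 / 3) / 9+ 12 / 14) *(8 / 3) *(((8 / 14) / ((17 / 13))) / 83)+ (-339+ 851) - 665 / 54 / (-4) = 7692447323 / 14934024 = 515.10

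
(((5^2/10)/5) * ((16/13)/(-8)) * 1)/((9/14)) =-14/117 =-0.12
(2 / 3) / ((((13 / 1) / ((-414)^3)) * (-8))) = 5913162 / 13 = 454858.62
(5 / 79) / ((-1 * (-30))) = 1 / 474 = 0.00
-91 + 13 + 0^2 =-78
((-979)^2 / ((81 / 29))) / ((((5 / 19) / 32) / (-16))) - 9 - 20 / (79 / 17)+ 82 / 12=-42721258181981 / 63990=-667623975.34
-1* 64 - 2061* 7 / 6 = -4937 / 2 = -2468.50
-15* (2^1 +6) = -120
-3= -3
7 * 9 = 63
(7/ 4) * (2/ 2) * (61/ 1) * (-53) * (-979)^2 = -21690478271/ 4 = -5422619567.75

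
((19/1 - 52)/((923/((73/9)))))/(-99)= 73/24921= 0.00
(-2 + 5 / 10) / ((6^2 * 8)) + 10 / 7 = 1913 / 1344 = 1.42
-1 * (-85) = 85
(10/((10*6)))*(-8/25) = -4/75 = -0.05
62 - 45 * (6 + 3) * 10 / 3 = -1288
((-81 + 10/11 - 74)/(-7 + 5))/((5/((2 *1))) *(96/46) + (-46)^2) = 38985/1073336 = 0.04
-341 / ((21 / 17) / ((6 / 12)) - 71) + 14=22107 / 1165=18.98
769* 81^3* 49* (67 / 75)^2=9988138881441 / 625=15981022210.31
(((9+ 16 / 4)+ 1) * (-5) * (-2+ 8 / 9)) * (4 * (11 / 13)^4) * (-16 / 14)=-46851200 / 257049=-182.27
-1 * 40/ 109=-40/ 109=-0.37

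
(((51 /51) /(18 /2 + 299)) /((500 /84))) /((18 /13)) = 13 /33000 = 0.00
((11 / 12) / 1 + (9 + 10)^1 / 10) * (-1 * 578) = -48841 / 30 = -1628.03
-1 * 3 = -3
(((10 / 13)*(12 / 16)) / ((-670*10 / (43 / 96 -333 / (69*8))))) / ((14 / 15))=147 / 10256896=0.00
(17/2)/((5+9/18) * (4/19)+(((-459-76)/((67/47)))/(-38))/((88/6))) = 952204/205147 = 4.64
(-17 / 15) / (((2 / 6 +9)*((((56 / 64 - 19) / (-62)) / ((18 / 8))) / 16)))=-75888 / 5075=-14.95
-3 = -3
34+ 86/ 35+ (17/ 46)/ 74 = 4344099/ 119140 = 36.46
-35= -35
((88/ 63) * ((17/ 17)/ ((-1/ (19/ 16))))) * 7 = -11.61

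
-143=-143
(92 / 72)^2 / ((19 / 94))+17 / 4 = 75889 / 6156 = 12.33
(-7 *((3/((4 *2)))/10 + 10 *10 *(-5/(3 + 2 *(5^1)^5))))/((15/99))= 4906671/2501200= 1.96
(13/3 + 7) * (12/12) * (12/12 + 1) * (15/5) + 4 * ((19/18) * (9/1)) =106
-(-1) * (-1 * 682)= -682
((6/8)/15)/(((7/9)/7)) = 9/20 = 0.45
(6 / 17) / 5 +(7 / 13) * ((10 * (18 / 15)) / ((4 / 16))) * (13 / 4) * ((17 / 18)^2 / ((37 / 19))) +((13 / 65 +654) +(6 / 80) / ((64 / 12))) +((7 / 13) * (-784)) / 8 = 90429791939 / 141298560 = 639.99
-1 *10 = -10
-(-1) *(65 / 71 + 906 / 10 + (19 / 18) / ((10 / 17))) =1192501 / 12780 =93.31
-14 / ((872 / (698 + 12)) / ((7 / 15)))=-3479 / 654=-5.32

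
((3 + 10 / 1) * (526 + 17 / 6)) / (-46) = -41249 / 276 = -149.45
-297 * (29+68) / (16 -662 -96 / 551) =15873759 / 356042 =44.58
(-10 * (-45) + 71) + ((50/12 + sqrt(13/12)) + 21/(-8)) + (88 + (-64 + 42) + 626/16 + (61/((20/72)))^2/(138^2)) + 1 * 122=sqrt(39)/6 + 29843492/39675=753.24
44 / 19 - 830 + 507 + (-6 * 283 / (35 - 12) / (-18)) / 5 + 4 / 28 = -14670401 / 45885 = -319.72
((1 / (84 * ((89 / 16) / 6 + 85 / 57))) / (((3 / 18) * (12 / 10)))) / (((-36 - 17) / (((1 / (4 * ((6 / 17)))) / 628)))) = -1615 / 3083130204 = -0.00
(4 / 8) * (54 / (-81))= -1 / 3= -0.33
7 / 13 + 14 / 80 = 371 / 520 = 0.71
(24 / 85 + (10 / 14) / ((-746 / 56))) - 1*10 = -309798 / 31705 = -9.77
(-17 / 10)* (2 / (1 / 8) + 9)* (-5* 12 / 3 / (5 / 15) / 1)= 2550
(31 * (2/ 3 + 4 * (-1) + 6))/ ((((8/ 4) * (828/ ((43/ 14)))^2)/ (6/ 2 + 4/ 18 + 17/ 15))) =0.00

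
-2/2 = -1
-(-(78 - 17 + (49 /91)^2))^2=-3756.46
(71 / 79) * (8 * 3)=1704 / 79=21.57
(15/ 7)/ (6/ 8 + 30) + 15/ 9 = 1495/ 861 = 1.74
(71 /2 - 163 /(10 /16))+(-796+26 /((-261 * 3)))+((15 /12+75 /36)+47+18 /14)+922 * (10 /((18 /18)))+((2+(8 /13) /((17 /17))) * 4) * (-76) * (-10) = 11543737771 /712530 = 16201.06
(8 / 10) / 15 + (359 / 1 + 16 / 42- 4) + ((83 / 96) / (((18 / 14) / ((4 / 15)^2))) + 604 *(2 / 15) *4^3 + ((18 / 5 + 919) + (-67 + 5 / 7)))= 541422323 / 85050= 6365.93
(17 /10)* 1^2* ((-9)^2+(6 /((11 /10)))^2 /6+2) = 180931 /1210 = 149.53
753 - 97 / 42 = 31529 / 42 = 750.69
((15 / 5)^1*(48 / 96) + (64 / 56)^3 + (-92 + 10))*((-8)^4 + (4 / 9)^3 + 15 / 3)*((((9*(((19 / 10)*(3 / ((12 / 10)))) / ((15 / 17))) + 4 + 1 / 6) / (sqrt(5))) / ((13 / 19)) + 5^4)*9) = -14467711688125 / 7938 - 198358114328869*sqrt(5) / 4422600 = -1922878952.15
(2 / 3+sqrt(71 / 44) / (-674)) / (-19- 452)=-2 / 1413+sqrt(781) / 6983988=-0.00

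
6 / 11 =0.55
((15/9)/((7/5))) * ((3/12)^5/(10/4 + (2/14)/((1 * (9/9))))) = 25/56832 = 0.00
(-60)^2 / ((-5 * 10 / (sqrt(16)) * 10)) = -144 / 5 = -28.80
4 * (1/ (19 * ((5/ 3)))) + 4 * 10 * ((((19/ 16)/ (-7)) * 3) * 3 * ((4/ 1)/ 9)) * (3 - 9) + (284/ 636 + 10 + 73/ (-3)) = 5254912/ 35245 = 149.10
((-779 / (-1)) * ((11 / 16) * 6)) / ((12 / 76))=162811 / 8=20351.38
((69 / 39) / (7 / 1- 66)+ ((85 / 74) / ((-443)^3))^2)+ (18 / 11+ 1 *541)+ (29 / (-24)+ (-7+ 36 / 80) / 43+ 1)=244264125127975632288446405033 / 450467596382822969689544520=542.25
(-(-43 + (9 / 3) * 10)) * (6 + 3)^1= 117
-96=-96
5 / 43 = 0.12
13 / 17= 0.76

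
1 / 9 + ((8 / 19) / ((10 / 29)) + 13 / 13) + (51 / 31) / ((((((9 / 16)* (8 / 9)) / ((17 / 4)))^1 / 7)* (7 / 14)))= 5250809 / 26505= 198.11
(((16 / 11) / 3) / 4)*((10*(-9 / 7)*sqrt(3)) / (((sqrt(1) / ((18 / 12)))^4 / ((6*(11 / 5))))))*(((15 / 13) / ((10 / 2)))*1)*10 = -21870*sqrt(3) / 91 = -416.26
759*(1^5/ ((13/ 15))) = 11385/ 13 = 875.77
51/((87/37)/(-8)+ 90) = 5032/8851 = 0.57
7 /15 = 0.47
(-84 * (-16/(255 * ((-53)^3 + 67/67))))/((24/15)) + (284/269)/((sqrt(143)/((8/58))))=-2/90389 + 1136 * sqrt(143)/1115543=0.01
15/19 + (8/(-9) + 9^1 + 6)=2548/171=14.90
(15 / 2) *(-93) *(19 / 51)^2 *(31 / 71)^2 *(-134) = 3602774585 / 1456849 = 2472.99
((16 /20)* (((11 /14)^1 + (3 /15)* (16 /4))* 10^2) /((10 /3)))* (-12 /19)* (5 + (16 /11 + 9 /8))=-1332666 /7315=-182.18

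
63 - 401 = -338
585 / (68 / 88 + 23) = 12870 / 523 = 24.61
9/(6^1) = 3/2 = 1.50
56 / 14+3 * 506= 1522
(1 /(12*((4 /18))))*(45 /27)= 5 /8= 0.62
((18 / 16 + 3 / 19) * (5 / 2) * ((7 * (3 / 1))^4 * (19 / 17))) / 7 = 27088425 / 272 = 99589.80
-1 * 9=-9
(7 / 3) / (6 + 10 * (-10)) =-7 / 282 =-0.02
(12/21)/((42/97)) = 194/147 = 1.32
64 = 64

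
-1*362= -362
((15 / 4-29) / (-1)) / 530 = 101 / 2120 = 0.05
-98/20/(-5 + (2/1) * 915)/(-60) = 49/1095000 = 0.00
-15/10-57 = -58.50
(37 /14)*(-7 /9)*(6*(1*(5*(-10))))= 1850 /3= 616.67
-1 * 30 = -30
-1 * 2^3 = -8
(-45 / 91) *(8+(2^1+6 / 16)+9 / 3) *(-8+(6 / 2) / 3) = 4815 / 104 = 46.30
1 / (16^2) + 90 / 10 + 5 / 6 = 7555 / 768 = 9.84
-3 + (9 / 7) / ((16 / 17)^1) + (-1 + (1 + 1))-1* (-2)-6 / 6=41 / 112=0.37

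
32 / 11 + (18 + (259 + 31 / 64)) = 197397 / 704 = 280.39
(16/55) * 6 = 96/55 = 1.75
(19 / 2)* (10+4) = 133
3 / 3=1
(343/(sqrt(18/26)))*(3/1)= 343*sqrt(13)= 1236.70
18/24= 3/4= 0.75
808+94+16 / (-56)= 6312 / 7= 901.71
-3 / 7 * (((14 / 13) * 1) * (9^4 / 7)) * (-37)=1456542 / 91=16005.96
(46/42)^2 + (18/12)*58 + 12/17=666524/7497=88.91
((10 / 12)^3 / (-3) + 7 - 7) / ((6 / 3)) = -125 / 1296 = -0.10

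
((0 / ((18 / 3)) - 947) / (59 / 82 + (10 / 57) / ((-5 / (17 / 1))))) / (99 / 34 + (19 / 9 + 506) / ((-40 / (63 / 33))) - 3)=19865135664 / 62809205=316.28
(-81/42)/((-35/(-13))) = -351/490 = -0.72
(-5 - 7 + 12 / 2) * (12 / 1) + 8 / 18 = -71.56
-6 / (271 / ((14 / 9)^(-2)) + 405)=-486 / 85921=-0.01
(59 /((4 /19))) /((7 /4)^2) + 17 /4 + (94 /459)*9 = 975643 /9996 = 97.60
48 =48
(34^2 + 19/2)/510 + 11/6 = 4201/1020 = 4.12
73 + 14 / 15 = 1109 / 15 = 73.93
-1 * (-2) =2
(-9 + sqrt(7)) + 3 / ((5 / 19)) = 12 / 5 + sqrt(7) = 5.05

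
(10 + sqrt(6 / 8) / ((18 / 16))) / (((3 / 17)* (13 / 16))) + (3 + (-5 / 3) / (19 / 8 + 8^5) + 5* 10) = 1088* sqrt(3) / 351 + 418324587 / 3408119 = 128.11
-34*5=-170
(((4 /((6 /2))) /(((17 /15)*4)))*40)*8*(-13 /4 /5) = -1040 /17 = -61.18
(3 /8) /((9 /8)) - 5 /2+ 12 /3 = 11 /6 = 1.83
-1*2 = -2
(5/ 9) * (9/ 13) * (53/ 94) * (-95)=-25175/ 1222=-20.60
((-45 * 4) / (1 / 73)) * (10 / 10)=-13140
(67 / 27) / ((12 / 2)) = 67 / 162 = 0.41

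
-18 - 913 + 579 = -352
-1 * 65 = -65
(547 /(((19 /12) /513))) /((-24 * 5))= -14769 /10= -1476.90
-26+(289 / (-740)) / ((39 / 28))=-189613 / 7215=-26.28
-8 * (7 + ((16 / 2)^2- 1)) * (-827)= 463120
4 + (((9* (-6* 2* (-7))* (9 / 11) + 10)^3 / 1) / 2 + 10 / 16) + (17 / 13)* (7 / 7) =17186660178315 / 138424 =124159540.10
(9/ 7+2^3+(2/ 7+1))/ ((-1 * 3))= -74/ 21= -3.52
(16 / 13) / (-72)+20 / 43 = 2254 / 5031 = 0.45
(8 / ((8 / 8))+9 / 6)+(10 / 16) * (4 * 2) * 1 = 14.50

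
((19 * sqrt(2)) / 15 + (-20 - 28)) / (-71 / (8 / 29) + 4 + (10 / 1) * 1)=128 / 649 - 152 * sqrt(2) / 29205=0.19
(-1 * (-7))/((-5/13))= -91/5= -18.20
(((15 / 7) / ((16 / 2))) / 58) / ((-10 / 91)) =-39 / 928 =-0.04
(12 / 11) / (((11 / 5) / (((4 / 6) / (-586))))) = -20 / 35453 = -0.00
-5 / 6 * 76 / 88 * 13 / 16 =-1235 / 2112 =-0.58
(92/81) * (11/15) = 1012/1215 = 0.83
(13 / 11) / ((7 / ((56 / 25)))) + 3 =929 / 275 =3.38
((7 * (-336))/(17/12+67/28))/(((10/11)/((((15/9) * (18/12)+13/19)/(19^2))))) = -5.99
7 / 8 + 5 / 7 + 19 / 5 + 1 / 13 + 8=49017 / 3640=13.47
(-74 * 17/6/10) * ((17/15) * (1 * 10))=-10693/45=-237.62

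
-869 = -869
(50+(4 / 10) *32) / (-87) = -314 / 435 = -0.72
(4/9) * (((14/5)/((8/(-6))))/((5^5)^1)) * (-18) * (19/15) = 532/78125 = 0.01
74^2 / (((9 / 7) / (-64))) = -2453248 / 9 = -272583.11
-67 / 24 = -2.79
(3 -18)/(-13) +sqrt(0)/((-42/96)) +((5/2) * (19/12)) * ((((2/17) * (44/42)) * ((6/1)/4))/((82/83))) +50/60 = 4152535/1522248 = 2.73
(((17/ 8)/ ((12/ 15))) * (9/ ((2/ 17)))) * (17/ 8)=431.81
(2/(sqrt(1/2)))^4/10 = 32/5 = 6.40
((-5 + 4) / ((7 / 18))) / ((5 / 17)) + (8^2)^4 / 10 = 1677712.86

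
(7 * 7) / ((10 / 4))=98 / 5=19.60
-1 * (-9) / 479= 9 / 479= 0.02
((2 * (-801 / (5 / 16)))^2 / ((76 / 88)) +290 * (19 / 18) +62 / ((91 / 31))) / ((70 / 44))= 260434744307254 / 13615875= 19127286.66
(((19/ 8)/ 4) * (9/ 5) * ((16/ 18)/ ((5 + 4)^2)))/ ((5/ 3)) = 19/ 2700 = 0.01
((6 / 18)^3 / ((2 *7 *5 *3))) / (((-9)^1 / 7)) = -1 / 7290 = -0.00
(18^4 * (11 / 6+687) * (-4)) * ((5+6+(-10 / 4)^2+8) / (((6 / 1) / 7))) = -8520642396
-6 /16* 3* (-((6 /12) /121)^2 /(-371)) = -9 /173817952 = -0.00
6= 6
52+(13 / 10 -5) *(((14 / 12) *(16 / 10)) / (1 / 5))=262 / 15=17.47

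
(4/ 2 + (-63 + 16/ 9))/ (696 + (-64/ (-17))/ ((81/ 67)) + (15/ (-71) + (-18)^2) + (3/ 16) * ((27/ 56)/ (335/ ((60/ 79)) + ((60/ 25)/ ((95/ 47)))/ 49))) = -22826662039737504/ 394268555596063633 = -0.06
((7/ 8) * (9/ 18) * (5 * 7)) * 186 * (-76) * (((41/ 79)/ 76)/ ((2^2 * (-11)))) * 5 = 4670925/ 27808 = 167.97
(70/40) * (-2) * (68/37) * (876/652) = -52122/6031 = -8.64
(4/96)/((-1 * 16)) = -1/384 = -0.00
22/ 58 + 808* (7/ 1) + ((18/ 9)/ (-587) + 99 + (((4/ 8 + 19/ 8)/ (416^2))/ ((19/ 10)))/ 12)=15462912306896653/ 2686690246656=5755.38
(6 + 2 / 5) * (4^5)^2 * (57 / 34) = 956301312 / 85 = 11250603.67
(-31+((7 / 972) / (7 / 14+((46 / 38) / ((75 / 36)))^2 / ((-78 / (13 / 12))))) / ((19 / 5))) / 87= -3366970969 / 9450407538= -0.36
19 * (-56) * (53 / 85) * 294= -16579248 / 85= -195049.98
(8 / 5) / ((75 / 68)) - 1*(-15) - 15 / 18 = 11713 / 750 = 15.62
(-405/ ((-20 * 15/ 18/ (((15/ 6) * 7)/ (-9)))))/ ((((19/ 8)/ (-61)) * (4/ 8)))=46116/ 19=2427.16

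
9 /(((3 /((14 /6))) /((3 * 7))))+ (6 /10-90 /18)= 713 /5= 142.60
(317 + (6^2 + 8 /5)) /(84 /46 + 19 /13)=530127 /4915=107.86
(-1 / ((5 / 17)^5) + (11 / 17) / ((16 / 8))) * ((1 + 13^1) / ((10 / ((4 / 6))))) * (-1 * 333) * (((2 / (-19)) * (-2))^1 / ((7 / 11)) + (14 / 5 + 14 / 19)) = 13772351910396 / 25234375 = 545777.41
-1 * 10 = -10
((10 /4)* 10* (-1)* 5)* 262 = -32750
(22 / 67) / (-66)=-1 / 201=-0.00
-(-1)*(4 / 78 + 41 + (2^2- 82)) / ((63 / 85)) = -122485 / 2457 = -49.85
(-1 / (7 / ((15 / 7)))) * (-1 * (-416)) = -127.35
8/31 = 0.26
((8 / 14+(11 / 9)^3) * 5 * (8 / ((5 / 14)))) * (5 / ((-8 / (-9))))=122330 / 81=1510.25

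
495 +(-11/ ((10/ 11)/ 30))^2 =132264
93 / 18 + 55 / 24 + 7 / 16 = 379 / 48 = 7.90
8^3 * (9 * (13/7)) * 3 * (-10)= -1797120/7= -256731.43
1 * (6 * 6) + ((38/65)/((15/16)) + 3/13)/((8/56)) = 40931/975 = 41.98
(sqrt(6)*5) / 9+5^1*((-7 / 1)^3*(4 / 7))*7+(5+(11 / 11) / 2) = -13709 / 2+5*sqrt(6) / 9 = -6853.14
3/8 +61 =491/8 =61.38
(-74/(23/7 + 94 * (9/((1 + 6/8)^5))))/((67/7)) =-8706026/61742309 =-0.14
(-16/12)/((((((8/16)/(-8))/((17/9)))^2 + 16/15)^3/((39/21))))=-23690230716432384000/11646837379106202553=-2.03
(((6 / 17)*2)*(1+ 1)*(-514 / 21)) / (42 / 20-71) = 41120 / 81991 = 0.50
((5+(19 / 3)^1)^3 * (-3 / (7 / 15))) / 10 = -19652 / 21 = -935.81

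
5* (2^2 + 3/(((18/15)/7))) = 215/2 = 107.50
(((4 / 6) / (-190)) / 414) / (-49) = 1 / 5781510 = 0.00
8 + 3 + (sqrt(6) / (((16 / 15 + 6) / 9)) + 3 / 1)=135 * sqrt(6) / 106 + 14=17.12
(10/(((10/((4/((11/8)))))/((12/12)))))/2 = 16/11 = 1.45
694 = 694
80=80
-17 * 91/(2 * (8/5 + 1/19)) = -146965/314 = -468.04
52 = 52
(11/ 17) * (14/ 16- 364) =-31955/ 136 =-234.96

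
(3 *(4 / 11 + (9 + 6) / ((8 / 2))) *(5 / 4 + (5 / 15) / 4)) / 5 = 181 / 55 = 3.29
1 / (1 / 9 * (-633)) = -3 / 211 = -0.01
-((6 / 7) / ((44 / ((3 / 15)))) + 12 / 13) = -9279 / 10010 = -0.93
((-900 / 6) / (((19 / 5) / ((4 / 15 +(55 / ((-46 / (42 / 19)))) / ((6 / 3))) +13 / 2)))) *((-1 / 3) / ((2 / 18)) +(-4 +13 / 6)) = 25877425 / 24909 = 1038.88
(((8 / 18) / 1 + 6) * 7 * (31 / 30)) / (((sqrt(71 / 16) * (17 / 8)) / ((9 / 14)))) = 14384 * sqrt(71) / 18105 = 6.69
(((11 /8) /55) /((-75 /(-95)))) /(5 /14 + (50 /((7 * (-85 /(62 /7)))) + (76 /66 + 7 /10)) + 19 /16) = 348194 /29158795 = 0.01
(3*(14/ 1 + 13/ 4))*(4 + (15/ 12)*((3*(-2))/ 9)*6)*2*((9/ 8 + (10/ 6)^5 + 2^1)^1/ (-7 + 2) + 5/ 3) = 68425/ 432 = 158.39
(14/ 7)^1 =2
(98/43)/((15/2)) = 196/645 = 0.30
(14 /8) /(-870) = -7 /3480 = -0.00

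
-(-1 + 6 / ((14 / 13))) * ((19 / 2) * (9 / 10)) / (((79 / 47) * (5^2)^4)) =-64296 / 1080078125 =-0.00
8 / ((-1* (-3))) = 8 / 3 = 2.67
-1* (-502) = 502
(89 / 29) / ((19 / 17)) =1513 / 551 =2.75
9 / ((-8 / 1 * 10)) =-9 / 80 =-0.11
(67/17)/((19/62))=4154/323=12.86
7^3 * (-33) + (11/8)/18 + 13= -1628053/144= -11305.92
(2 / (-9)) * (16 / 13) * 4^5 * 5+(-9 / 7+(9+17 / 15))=-5698169 / 4095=-1391.49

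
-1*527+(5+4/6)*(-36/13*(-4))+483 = 244/13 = 18.77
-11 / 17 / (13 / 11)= -121 / 221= -0.55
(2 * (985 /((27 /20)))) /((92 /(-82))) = -807700 /621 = -1300.64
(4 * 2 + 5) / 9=13 / 9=1.44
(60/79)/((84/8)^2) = 80/11613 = 0.01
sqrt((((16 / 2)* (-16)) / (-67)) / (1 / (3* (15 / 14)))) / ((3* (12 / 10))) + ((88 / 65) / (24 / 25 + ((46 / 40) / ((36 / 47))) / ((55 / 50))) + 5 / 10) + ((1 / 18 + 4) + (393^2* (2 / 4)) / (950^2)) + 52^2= 20* sqrt(2345) / 1407 + 26337659136510589 / 9721479105000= 2709.91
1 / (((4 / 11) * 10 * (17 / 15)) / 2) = 33 / 68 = 0.49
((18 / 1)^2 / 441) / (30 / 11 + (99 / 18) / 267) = 211464 / 790909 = 0.27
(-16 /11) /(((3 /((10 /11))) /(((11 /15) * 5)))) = -160 /99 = -1.62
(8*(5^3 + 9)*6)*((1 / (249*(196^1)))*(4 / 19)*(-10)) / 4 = -5360 / 77273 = -0.07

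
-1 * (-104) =104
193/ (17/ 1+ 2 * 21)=193/ 59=3.27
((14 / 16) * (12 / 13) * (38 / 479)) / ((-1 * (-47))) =399 / 292669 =0.00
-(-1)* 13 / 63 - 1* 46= -2885 / 63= -45.79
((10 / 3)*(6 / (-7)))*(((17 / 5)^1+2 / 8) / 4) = -2.61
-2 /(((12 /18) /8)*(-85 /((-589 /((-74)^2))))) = -3534 /116365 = -0.03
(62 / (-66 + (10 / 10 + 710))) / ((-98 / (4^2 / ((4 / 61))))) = -7564 / 31605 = -0.24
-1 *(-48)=48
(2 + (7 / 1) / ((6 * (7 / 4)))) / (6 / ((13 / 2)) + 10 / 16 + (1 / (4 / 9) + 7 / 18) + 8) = 2496 / 11407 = 0.22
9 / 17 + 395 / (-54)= -6229 / 918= -6.79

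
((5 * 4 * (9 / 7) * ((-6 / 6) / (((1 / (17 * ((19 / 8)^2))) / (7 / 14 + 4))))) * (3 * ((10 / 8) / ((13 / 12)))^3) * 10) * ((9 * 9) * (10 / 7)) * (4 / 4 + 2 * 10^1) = -152880628921875 / 123032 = -1242608662.15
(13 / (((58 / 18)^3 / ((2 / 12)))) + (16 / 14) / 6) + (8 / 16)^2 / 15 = 928411 / 3414460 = 0.27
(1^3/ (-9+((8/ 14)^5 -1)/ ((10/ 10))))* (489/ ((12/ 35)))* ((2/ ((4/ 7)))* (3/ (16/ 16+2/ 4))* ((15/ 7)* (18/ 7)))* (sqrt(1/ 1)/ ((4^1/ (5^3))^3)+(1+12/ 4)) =-1204057651077225/ 7127296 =-168936108.60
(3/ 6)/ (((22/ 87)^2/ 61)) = 461709/ 968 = 476.97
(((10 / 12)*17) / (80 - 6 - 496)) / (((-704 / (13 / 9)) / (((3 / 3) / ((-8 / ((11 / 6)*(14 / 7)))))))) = -0.00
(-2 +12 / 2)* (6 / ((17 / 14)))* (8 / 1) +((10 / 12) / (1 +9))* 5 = 32341 / 204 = 158.53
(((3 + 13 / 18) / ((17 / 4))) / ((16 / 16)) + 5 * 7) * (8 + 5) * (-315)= -2497495 / 17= -146911.47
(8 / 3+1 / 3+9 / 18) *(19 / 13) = 133 / 26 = 5.12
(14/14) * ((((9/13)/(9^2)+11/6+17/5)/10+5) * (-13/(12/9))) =-64633/1200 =-53.86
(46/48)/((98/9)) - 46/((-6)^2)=-8395/7056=-1.19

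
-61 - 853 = -914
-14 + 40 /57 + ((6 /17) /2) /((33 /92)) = -136502 /10659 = -12.81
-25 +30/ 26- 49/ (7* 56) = -2493/ 104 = -23.97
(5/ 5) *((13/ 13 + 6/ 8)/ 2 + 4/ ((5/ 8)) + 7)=571/ 40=14.28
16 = 16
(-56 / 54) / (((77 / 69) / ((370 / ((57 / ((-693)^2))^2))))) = -8811397342440 / 361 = -24408302887.65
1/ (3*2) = 1/ 6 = 0.17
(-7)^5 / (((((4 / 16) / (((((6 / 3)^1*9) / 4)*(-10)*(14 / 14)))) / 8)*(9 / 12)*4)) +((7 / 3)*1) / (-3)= 72606233 / 9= 8067359.22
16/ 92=4/ 23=0.17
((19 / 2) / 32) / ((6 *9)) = 19 / 3456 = 0.01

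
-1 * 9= -9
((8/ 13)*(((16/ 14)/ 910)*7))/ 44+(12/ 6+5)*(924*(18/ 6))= 1262521268/ 65065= 19404.00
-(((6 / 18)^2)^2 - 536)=43415 / 81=535.99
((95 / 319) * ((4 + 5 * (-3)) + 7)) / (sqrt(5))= -76 * sqrt(5) / 319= -0.53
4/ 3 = 1.33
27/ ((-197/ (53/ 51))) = -0.14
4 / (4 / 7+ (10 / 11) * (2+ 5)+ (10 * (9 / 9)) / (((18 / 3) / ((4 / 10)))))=231 / 439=0.53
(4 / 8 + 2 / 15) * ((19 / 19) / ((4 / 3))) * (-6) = -57 / 20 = -2.85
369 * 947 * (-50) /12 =-2912025 /2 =-1456012.50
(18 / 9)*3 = 6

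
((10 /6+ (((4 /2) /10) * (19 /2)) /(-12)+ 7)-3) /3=661 /360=1.84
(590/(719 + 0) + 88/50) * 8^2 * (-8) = -23749632/17975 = -1321.26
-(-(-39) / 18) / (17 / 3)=-13 / 34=-0.38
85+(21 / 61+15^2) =18931 / 61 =310.34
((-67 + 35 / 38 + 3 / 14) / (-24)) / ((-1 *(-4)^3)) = 365 / 8512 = 0.04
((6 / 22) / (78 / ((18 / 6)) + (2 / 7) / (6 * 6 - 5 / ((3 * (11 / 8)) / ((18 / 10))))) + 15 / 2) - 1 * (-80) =65194087 / 744986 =87.51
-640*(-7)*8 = 35840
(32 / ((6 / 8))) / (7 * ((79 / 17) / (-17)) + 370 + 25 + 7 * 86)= 9248 / 215685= 0.04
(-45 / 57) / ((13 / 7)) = -0.43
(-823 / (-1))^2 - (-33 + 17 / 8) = 5418879 / 8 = 677359.88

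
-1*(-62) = 62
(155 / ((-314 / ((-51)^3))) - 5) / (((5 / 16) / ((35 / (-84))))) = -41118670 / 471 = -87300.79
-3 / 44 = -0.07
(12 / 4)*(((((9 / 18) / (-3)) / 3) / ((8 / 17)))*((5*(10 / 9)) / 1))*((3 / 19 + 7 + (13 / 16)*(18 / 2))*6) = -170.83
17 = 17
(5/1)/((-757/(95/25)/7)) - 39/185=-54128/140045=-0.39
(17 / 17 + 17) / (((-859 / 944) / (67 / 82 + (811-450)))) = -252067824 / 35219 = -7157.15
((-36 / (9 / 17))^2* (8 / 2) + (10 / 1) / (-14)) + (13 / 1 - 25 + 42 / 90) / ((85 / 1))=18495.15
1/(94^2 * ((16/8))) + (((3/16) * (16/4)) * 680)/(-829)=-9011891/14650088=-0.62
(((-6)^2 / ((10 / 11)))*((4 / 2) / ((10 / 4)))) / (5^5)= 792 / 78125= 0.01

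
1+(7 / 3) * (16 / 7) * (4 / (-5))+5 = 26 / 15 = 1.73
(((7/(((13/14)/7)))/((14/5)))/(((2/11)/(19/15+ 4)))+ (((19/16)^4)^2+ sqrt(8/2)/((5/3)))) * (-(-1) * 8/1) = 461526823217699/104689827840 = 4408.52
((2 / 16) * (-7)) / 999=-7 / 7992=-0.00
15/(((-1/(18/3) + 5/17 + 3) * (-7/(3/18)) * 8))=-255/17864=-0.01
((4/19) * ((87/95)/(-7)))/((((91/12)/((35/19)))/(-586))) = 2447136/624169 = 3.92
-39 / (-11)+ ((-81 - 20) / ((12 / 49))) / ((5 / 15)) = -54283 / 44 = -1233.70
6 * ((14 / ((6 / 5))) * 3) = 210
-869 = -869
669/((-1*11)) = -669/11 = -60.82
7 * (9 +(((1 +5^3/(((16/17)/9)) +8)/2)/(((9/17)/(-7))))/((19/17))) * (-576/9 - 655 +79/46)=43439204305/1216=35723029.86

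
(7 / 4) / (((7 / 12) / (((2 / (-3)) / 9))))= -2 / 9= -0.22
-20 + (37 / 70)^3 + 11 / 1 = -3036347 / 343000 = -8.85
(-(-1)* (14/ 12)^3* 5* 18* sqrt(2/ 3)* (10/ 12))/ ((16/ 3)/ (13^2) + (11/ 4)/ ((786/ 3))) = 37968385* sqrt(6)/ 40221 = 2312.30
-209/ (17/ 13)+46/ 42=-56666/ 357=-158.73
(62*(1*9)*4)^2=4981824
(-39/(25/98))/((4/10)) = -1911/5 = -382.20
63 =63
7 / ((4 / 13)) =91 / 4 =22.75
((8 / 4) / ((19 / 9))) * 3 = 2.84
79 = 79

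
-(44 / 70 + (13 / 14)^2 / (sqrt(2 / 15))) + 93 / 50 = 431 / 350 - 169 * sqrt(30) / 392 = -1.13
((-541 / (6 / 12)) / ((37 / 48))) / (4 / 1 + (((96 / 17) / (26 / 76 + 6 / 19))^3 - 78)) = -1993449750000 / 793031684527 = -2.51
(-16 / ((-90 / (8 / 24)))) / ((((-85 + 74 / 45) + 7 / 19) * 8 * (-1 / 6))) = 19 / 35477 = 0.00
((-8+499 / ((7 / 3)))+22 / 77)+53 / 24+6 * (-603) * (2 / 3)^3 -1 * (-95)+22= -746.65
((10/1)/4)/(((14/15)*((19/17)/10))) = 6375/266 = 23.97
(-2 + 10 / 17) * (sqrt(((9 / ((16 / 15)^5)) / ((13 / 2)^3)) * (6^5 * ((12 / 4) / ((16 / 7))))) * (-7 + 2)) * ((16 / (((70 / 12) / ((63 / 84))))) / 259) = 492075 * sqrt(1365) / 20834996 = 0.87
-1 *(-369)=369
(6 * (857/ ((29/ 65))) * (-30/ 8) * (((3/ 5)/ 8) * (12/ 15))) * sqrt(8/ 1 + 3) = -300807 * sqrt(11)/ 116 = -8600.55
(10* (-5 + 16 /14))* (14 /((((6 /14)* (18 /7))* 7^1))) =-70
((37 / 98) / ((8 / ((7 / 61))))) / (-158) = -37 / 1079456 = -0.00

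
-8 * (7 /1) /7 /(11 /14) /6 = -56 /33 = -1.70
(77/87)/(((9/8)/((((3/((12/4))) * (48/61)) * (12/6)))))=19712/15921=1.24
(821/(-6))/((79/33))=-9031/158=-57.16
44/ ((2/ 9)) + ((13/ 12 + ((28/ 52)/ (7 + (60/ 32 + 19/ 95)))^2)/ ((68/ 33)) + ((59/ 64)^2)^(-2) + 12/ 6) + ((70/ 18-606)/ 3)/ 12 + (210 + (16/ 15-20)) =112973640341585799301/ 300259483988246640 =376.25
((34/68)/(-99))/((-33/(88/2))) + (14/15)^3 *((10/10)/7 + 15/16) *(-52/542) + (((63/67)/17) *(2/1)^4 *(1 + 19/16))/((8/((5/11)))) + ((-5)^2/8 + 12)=694777614193/45837346500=15.16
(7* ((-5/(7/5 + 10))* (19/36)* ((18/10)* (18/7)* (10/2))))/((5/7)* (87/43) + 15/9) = -13545/1124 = -12.05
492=492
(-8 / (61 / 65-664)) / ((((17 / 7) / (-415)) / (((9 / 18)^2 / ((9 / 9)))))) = -53950 / 104669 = -0.52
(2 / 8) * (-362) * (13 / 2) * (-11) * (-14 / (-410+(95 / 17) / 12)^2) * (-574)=4014820368 / 12949475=310.04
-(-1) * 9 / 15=3 / 5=0.60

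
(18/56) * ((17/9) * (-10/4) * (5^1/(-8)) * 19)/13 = 1.39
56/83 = 0.67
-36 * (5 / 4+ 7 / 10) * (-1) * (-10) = -702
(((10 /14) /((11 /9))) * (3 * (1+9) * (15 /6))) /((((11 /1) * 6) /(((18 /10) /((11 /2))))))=0.22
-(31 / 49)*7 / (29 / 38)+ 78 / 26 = -569 / 203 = -2.80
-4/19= -0.21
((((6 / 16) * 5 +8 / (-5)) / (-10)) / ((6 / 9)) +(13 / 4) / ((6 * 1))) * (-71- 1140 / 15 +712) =135713 / 480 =282.74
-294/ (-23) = 294/ 23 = 12.78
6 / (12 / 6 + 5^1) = 0.86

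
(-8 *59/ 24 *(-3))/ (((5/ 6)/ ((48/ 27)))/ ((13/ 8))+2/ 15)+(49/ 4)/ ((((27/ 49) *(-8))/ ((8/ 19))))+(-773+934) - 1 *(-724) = 691113691/ 675108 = 1023.71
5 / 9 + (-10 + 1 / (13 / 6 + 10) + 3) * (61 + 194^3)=-33185067160 / 657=-50509995.68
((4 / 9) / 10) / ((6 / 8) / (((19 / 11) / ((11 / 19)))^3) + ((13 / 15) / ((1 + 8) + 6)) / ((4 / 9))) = 235229405 / 837521469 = 0.28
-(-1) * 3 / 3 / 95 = 1 / 95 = 0.01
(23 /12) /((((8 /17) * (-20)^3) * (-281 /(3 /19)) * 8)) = 391 /10934272000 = 0.00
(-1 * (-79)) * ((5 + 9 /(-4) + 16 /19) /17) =21567 /1292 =16.69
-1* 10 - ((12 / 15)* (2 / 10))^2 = -6266 / 625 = -10.03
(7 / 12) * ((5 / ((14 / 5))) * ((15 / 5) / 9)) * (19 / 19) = 25 / 72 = 0.35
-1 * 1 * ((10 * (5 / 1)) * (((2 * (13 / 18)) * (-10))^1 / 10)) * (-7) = -4550 / 9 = -505.56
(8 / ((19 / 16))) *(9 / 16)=72 / 19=3.79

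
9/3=3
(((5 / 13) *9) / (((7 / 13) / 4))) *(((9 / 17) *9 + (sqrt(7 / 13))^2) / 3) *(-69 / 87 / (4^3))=-101085 / 179452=-0.56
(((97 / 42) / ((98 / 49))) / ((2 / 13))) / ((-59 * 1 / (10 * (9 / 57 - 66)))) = 2629185 / 31388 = 83.76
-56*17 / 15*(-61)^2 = -3542392 / 15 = -236159.47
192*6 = 1152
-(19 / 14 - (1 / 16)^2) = -2425 / 1792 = -1.35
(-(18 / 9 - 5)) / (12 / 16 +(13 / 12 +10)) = 18 / 71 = 0.25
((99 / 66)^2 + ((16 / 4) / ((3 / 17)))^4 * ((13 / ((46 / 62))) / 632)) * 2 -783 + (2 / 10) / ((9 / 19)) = 20396584789 / 1471770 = 13858.54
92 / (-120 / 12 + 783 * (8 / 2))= 46 / 1561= 0.03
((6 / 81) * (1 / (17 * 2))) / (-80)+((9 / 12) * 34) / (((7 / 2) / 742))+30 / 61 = 12110109059 / 2239920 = 5406.49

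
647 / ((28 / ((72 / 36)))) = 647 / 14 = 46.21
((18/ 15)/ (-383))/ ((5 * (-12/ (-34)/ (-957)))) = 16269/ 9575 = 1.70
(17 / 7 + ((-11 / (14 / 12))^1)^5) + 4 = -1252224531 / 16807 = -74506.13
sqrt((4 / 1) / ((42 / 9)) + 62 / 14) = sqrt(259) / 7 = 2.30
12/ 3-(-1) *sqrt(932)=4+ 2 *sqrt(233)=34.53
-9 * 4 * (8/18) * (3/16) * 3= -9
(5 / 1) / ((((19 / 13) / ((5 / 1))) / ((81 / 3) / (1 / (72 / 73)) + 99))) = 2980575 / 1387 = 2148.94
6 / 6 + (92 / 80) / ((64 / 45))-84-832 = -234033 / 256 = -914.19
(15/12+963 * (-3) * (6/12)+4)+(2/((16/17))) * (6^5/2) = 27291/4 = 6822.75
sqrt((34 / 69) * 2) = 2 * sqrt(1173) / 69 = 0.99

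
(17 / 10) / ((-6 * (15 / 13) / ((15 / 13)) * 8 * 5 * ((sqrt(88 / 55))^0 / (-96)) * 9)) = 17 / 225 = 0.08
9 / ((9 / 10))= 10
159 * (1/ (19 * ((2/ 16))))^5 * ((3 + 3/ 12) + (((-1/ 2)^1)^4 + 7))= 53729280/ 2476099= 21.70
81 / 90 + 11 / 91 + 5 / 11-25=-235481 / 10010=-23.52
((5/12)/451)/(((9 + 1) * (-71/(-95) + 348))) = 95/358609944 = 0.00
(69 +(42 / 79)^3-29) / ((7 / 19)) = 376117312 / 3451273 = 108.98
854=854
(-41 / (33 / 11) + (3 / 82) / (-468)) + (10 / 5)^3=-24163 / 4264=-5.67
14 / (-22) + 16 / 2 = 81 / 11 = 7.36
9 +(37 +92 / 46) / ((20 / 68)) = 708 / 5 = 141.60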